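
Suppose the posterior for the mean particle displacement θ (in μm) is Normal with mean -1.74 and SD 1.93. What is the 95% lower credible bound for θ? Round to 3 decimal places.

-4.915

Need L with P(θ ≥ L) = 0.95: L = -1.74 − z_{0.05}·1.93.
z = 1.645; L = -1.74 − 1.645 × 1.93 = -4.915.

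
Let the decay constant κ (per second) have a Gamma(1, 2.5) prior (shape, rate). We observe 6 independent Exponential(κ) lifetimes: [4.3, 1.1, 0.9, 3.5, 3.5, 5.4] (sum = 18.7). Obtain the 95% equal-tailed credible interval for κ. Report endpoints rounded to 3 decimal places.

Posterior: Gamma(1+6, 2.5+18.7) = Gamma(7, 21.2) (shape, rate).
Equal-tailed 95% interval: Gamma(7, 21.2) quantiles at 0.025 and 0.975.
Posterior mean ≈ 0.330, SD ≈ 0.125; a Normal approximation gives roughly [0.086, 0.575].
Exact: lower = 0.133; upper = 0.616.

[0.133, 0.616]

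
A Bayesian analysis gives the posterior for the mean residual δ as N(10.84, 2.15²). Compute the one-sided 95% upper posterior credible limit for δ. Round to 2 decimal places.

Need U with P(δ ≤ U) = 0.95: U = 10.84 + z_{0.05}·2.15.
z = 1.645; U = 10.84 + 1.645 × 2.15 = 14.38.

14.38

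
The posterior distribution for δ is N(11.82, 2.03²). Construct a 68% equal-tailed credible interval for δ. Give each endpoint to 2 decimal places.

[9.80, 13.84]

The posterior is symmetric, so the 68% equal-tailed interval is δ = 11.82 ± z·2.03 with z = 0.994.
Half-width: 0.994 × 2.03 = 2.02.
11.82 − 2.02 = 9.80; 11.82 + 2.02 = 13.84.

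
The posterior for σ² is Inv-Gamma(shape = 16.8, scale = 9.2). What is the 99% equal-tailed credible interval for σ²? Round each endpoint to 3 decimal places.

[0.315, 1.134]

Inverse-Gamma(16.8, 9.2) quantiles: F⁻¹(0.005) and F⁻¹(0.995).
Equivalently, 1/σ² ~ Gamma(16.8, rate = 9.2); invert its 0.995 and 0.005 quantiles.
Posterior mean ≈ 0.582, SD ≈ 0.151; a Normal approximation gives roughly [0.192, 0.972].
Exact: lower = 0.315; upper = 1.134.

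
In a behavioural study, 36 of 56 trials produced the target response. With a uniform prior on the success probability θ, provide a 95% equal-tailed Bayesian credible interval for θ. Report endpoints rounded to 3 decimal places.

[0.511, 0.756]

Posterior: Beta(1+36, 1+20) = Beta(37, 21).
Equal-tailed 95% interval: the 0.025 and 0.975 quantiles of Beta(37, 21).
Posterior mean ≈ 0.638, SD ≈ 0.063; a Normal approximation gives roughly [0.515, 0.761].
Exact: F⁻¹(0.025) = 0.511; F⁻¹(0.975) = 0.756.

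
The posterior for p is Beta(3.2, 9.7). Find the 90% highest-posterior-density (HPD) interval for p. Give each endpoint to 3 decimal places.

The posterior is unimodal and skewed, so the HPD interval has equal density at both endpoints and is the shortest 90% interval.
Solving f(0.061) = f(0.427) with F(0.427) − F(0.061) = 0.90 gives [0.061, 0.427].
For comparison, the equal-tailed interval is [0.082, 0.460]; the HPD is narrower and shifted toward the mode.

[0.061, 0.427]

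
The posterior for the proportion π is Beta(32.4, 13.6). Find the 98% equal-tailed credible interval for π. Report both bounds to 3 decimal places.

Posterior: Beta(32.4, 13.6).
Equal-tailed 98% interval: the 0.01 and 0.99 quantiles of Beta(32.4, 13.6).
Posterior mean ≈ 0.704, SD ≈ 0.067; a Normal approximation gives roughly [0.549, 0.859].
Exact: F⁻¹(0.01) = 0.539; F⁻¹(0.99) = 0.844.

[0.539, 0.844]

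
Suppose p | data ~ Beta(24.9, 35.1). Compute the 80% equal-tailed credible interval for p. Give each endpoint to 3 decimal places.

[0.334, 0.497]

Posterior: Beta(24.9, 35.1).
Equal-tailed 80% interval: the 0.1 and 0.9 quantiles of Beta(24.9, 35.1).
Posterior mean ≈ 0.415, SD ≈ 0.063; a Normal approximation gives roughly [0.334, 0.496].
Exact: F⁻¹(0.1) = 0.334; F⁻¹(0.9) = 0.497.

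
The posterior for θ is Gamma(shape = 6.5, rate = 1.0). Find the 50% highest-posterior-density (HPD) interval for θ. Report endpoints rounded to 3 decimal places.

The posterior is unimodal and skewed, so the HPD interval has equal density at both endpoints and is the shortest 50% interval.
Solving f(4.046) = f(7.266) with F(7.266) − F(4.046) = 0.50 gives [4.046, 7.266].
For comparison, the equal-tailed interval is [4.650, 7.992]; the HPD is narrower and shifted toward the mode.

[4.046, 7.266]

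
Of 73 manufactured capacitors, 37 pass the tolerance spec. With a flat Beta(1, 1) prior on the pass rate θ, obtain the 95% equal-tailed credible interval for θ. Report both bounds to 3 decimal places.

Posterior: Beta(1+37, 1+36) = Beta(38, 37).
Equal-tailed 95% interval: the 0.025 and 0.975 quantiles of Beta(38, 37).
Posterior mean ≈ 0.507, SD ≈ 0.057; a Normal approximation gives roughly [0.394, 0.619].
Exact: F⁻¹(0.025) = 0.394; F⁻¹(0.975) = 0.619.

[0.394, 0.619]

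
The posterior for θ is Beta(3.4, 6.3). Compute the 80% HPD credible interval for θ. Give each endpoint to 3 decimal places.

The posterior is unimodal and skewed, so the HPD interval has equal density at both endpoints and is the shortest 80% interval.
Solving f(0.144) = f(0.522) with F(0.522) − F(0.144) = 0.80 gives [0.144, 0.522].
For comparison, the equal-tailed interval is [0.167, 0.550]; the HPD is narrower and shifted toward the mode.

[0.144, 0.522]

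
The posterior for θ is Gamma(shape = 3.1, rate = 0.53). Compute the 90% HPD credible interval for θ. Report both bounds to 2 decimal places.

The posterior is unimodal and skewed, so the HPD interval has equal density at both endpoints and is the shortest 90% interval.
Solving f(0.92) = f(10.62) with F(10.62) − F(0.92) = 0.90 gives [0.92, 10.62].
For comparison, the equal-tailed interval is [1.64, 12.16]; the HPD is narrower and shifted toward the mode.

[0.92, 10.62]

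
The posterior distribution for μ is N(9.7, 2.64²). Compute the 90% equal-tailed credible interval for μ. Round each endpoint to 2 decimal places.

[5.36, 14.04]

The posterior is symmetric, so the 90% equal-tailed interval is μ = 9.7 ± z·2.64 with z = 1.645.
Half-width: 1.645 × 2.64 = 4.34.
9.7 − 4.34 = 5.36; 9.7 + 4.34 = 14.04.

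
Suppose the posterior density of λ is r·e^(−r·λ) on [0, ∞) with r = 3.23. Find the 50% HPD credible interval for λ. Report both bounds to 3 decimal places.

The exponential density is strictly decreasing on [0, ∞), so the HPD interval is anchored at 0: [0, q] with P(λ ≤ q) = 0.50.
q = −ln(1 − 0.50) / 3.23 = 0.6931 / 3.23 = 0.215.

[0.000, 0.215]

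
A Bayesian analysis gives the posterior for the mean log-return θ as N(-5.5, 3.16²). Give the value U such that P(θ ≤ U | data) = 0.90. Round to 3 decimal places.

Need U with P(θ ≤ U) = 0.90: U = -5.5 + z_{0.1}·3.16.
z = 1.282; U = -5.5 + 1.282 × 3.16 = -1.450.

-1.450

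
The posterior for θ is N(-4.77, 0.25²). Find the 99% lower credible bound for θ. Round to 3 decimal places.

Need L with P(θ ≥ L) = 0.99: L = -4.77 − z_{0.01}·0.25.
z = 2.326; L = -4.77 − 2.326 × 0.25 = -5.352.

-5.352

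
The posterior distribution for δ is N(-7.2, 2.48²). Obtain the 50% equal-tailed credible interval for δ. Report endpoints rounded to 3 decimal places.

[-8.873, -5.527]

The posterior is symmetric, so the 50% equal-tailed interval is δ = -7.2 ± z·2.48 with z = 0.674.
Half-width: 0.674 × 2.48 = 1.673.
-7.2 − 1.673 = -8.873; -7.2 + 1.673 = -5.527.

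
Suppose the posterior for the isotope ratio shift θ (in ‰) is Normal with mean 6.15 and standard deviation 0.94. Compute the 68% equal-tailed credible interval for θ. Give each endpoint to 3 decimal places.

The posterior is symmetric, so the 68% equal-tailed interval is θ = 6.15 ± z·0.94 with z = 0.994.
Half-width: 0.994 × 0.94 = 0.935.
6.15 − 0.935 = 5.215; 6.15 + 0.935 = 7.085.

[5.215, 7.085]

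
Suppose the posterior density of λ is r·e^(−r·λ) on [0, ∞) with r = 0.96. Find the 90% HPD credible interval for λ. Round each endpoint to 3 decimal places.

[0.000, 2.399]

The exponential density is strictly decreasing on [0, ∞), so the HPD interval is anchored at 0: [0, q] with P(λ ≤ q) = 0.90.
q = −ln(1 − 0.90) / 0.96 = 2.3026 / 0.96 = 2.399.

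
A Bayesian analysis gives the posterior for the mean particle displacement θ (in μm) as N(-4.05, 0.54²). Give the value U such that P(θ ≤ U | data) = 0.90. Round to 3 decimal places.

Need U with P(θ ≤ U) = 0.90: U = -4.05 + z_{0.1}·0.54.
z = 1.282; U = -4.05 + 1.282 × 0.54 = -3.358.

-3.358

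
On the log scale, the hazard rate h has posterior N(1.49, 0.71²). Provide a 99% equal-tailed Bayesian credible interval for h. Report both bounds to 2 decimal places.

On the log scale the 99% interval is 1.49 ± 2.576 × 0.71 = [-0.3388, 3.3188].
Exponentiate: [e^-0.3388, e^3.3188] = [0.71, 27.63].

[0.71, 27.63]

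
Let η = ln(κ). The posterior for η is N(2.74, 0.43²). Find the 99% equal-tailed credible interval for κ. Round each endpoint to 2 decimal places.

[5.12, 46.88]

On the log scale the 99% interval is 2.74 ± 2.576 × 0.43 = [1.6324, 3.8476].
Exponentiate: [e^1.6324, e^3.8476] = [5.12, 46.88].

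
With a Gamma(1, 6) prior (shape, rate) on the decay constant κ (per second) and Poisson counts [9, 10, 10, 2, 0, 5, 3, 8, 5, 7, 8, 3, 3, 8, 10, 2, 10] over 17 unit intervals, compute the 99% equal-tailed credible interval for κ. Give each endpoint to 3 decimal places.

[3.461, 5.745]

Posterior: Gamma(1+103, 6+17) = Gamma(104, 23) (shape, rate).
Equal-tailed 99% interval: Gamma(104, 23) quantiles at 0.005 and 0.995.
Posterior mean ≈ 4.522, SD ≈ 0.443; a Normal approximation gives roughly [3.380, 5.664].
Exact: lower = 3.461; upper = 5.745.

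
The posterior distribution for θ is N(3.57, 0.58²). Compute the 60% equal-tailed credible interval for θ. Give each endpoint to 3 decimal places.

[3.082, 4.058]

The posterior is symmetric, so the 60% equal-tailed interval is θ = 3.57 ± z·0.58 with z = 0.842.
Half-width: 0.842 × 0.58 = 0.488.
3.57 − 0.488 = 3.082; 3.57 + 0.488 = 4.058.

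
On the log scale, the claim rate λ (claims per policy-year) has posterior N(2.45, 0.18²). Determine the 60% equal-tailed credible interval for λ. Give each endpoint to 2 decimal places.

[9.96, 13.48]

On the log scale the 60% interval is 2.45 ± 0.842 × 0.18 = [2.2985, 2.6015].
Exponentiate: [e^2.2985, e^2.6015] = [9.96, 13.48].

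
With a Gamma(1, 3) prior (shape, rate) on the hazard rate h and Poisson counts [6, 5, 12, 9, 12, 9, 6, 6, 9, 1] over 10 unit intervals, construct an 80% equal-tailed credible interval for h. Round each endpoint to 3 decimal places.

Posterior: Gamma(1+75, 3+10) = Gamma(76, 13) (shape, rate).
Equal-tailed 80% interval: Gamma(76, 13) quantiles at 0.1 and 0.9.
Posterior mean ≈ 5.846, SD ≈ 0.671; a Normal approximation gives roughly [4.987, 6.706].
Exact: lower = 5.005; upper = 6.720.

[5.005, 6.720]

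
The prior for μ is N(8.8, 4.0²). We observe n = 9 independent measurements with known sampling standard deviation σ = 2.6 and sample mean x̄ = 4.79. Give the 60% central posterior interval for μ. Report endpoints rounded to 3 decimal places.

Posterior precision = 1/4.0² + 9/2.6² = 0.0625 + 1.3314 = 1.3939, so posterior SD = 0.8470.
Posterior mean = (8.8/4.0² + 9·4.79/2.6²) / 1.3939 = 4.9698.
Interval: 4.9698 ± 0.842 × 0.8470 → [4.257, 5.683].

[4.257, 5.683]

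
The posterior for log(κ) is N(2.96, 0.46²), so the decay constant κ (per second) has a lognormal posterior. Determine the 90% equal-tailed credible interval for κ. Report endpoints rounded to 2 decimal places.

On the log scale the 90% interval is 2.96 ± 1.645 × 0.46 = [2.2034, 3.7166].
Exponentiate: [e^2.2034, e^3.7166] = [9.06, 41.13].

[9.06, 41.13]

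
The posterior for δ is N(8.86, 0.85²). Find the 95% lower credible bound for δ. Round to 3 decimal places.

7.462

Need L with P(δ ≥ L) = 0.95: L = 8.86 − z_{0.05}·0.85.
z = 1.645; L = 8.86 − 1.645 × 0.85 = 7.462.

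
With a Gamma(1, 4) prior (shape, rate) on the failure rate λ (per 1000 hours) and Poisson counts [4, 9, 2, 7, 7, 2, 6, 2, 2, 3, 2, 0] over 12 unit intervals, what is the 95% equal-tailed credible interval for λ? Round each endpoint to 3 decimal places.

Posterior: Gamma(1+46, 4+12) = Gamma(47, 16) (shape, rate).
Equal-tailed 95% interval: Gamma(47, 16) quantiles at 0.025 and 0.975.
Posterior mean ≈ 2.938, SD ≈ 0.428; a Normal approximation gives roughly [2.098, 3.777].
Exact: lower = 2.158; upper = 3.835.

[2.158, 3.835]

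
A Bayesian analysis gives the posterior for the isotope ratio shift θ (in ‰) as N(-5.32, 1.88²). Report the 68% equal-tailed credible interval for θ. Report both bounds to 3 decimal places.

The posterior is symmetric, so the 68% equal-tailed interval is θ = -5.32 ± z·1.88 with z = 0.994.
Half-width: 0.994 × 1.88 = 1.870.
-5.32 − 1.870 = -7.190; -5.32 + 1.870 = -3.450.

[-7.190, -3.450]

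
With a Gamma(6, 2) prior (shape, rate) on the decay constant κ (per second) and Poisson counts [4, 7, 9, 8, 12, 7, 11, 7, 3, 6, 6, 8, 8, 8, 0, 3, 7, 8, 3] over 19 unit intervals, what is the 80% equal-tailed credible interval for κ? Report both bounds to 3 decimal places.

[5.551, 6.946]

Posterior: Gamma(6+125, 2+19) = Gamma(131, 21) (shape, rate).
Equal-tailed 80% interval: Gamma(131, 21) quantiles at 0.1 and 0.9.
Posterior mean ≈ 6.238, SD ≈ 0.545; a Normal approximation gives roughly [5.540, 6.937].
Exact: lower = 5.551; upper = 6.946.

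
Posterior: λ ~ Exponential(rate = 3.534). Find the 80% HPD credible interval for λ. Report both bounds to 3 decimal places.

The exponential density is strictly decreasing on [0, ∞), so the HPD interval is anchored at 0: [0, q] with P(λ ≤ q) = 0.80.
q = −ln(1 − 0.80) / 3.534 = 1.6094 / 3.534 = 0.455.

[0.000, 0.455]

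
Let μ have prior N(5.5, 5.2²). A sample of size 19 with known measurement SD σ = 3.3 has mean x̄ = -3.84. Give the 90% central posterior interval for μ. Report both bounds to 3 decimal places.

[-4.878, -2.414]

Posterior precision = 1/5.2² + 19/3.3² = 0.0370 + 1.7447 = 1.7817, so posterior SD = 0.7492.
Posterior mean = (5.5/5.2² + 19·-3.84/3.3²) / 1.7817 = -3.6461.
Interval: -3.6461 ± 1.645 × 0.7492 → [-4.878, -2.414].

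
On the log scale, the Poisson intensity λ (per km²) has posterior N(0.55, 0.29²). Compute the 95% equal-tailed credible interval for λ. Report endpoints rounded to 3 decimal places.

[0.982, 3.060]

On the log scale the 95% interval is 0.55 ± 1.960 × 0.29 = [-0.0184, 1.1184].
Exponentiate: [e^-0.0184, e^1.1184] = [0.982, 3.060].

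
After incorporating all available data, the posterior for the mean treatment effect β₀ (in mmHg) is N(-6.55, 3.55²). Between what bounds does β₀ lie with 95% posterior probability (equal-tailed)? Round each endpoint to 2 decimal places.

[-13.51, 0.41]

The posterior is symmetric, so the 95% equal-tailed interval is β₀ = -6.55 ± z·3.55 with z = 1.960.
Half-width: 1.960 × 3.55 = 6.96.
-6.55 − 6.96 = -13.51; -6.55 + 6.96 = 0.41.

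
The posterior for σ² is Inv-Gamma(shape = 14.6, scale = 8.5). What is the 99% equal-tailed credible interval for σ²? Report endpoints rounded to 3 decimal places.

Inverse-Gamma(14.6, 8.5) quantiles: F⁻¹(0.005) and F⁻¹(0.995).
Equivalently, 1/σ² ~ Gamma(14.6, rate = 8.5); invert its 0.995 and 0.005 quantiles.
Posterior mean ≈ 0.625, SD ≈ 0.176; a Normal approximation gives roughly [0.171, 1.079].
Exact: lower = 0.323; upper = 1.283.

[0.323, 1.283]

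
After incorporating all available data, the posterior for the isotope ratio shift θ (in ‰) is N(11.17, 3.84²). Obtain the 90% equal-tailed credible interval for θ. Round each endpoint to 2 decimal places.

[4.85, 17.49]

The posterior is symmetric, so the 90% equal-tailed interval is θ = 11.17 ± z·3.84 with z = 1.645.
Half-width: 1.645 × 3.84 = 6.32.
11.17 − 6.32 = 4.85; 11.17 + 6.32 = 17.49.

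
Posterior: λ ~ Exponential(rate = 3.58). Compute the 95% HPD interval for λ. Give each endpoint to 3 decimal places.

[0.000, 0.837]

The exponential density is strictly decreasing on [0, ∞), so the HPD interval is anchored at 0: [0, q] with P(λ ≤ q) = 0.95.
q = −ln(1 − 0.95) / 3.58 = 2.9957 / 3.58 = 0.837.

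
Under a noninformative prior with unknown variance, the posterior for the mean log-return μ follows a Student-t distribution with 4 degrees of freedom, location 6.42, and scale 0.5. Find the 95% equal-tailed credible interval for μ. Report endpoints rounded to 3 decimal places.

[5.032, 7.808]

The t_4 distribution is symmetric; the 95% interval is 6.42 ± t·0.5 with t_{0.975,4} = 2.776.
Half-width: 2.776 × 0.5 = 1.388.
6.42 − 1.388 = 5.032; 6.42 + 1.388 = 7.808.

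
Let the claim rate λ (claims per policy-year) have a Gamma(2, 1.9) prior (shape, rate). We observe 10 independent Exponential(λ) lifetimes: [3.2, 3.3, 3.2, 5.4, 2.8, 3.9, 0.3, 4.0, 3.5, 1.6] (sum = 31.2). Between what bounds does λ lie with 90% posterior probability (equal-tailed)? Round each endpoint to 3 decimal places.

Posterior: Gamma(2+10, 1.9+31.2) = Gamma(12, 33.1) (shape, rate).
Equal-tailed 90% interval: Gamma(12, 33.1) quantiles at 0.05 and 0.95.
Posterior mean ≈ 0.363, SD ≈ 0.105; a Normal approximation gives roughly [0.190, 0.535].
Exact: lower = 0.209; upper = 0.550.

[0.209, 0.550]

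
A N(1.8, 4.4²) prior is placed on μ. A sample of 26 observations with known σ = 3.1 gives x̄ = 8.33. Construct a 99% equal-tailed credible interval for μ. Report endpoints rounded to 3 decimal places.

[6.656, 9.759]

Posterior precision = 1/4.4² + 26/3.1² = 0.0517 + 2.7055 = 2.7572, so posterior SD = 0.6022.
Posterior mean = (1.8/4.4² + 26·8.33/3.1²) / 2.7572 = 8.2077.
Interval: 8.2077 ± 2.576 × 0.6022 → [6.656, 9.759].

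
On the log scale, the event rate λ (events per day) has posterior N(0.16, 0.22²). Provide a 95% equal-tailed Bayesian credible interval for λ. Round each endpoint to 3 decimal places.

On the log scale the 95% interval is 0.16 ± 1.960 × 0.22 = [-0.2712, 0.5912].
Exponentiate: [e^-0.2712, e^0.5912] = [0.762, 1.806].

[0.762, 1.806]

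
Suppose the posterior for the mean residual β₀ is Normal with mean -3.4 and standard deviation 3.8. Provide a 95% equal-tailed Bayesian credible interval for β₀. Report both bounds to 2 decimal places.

[-10.85, 4.05]

The posterior is symmetric, so the 95% equal-tailed interval is β₀ = -3.4 ± z·3.8 with z = 1.960.
Half-width: 1.960 × 3.8 = 7.45.
-3.4 − 7.45 = -10.85; -3.4 + 7.45 = 4.05.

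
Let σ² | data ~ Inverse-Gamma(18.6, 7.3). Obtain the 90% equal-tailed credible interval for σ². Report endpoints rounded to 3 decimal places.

[0.278, 0.602]

Inverse-Gamma(18.6, 7.3) quantiles: F⁻¹(0.05) and F⁻¹(0.95).
Equivalently, 1/σ² ~ Gamma(18.6, rate = 7.3); invert its 0.95 and 0.05 quantiles.
Posterior mean ≈ 0.415, SD ≈ 0.102; a Normal approximation gives roughly [0.247, 0.582].
Exact: lower = 0.278; upper = 0.602.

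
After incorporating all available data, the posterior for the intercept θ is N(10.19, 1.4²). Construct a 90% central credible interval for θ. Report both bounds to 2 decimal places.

The posterior is symmetric, so the 90% equal-tailed interval is θ = 10.19 ± z·1.4 with z = 1.645.
Half-width: 1.645 × 1.4 = 2.30.
10.19 − 2.30 = 7.89; 10.19 + 2.30 = 12.49.

[7.89, 12.49]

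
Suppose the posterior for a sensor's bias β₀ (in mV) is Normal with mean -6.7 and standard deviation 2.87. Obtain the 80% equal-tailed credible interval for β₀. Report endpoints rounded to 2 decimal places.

[-10.38, -3.02]

The posterior is symmetric, so the 80% equal-tailed interval is β₀ = -6.7 ± z·2.87 with z = 1.282.
Half-width: 1.282 × 2.87 = 3.68.
-6.7 − 3.68 = -10.38; -6.7 + 3.68 = -3.02.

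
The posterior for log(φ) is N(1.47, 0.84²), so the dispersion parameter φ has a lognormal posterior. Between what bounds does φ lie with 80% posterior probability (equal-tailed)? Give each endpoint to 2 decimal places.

On the log scale the 80% interval is 1.47 ± 1.282 × 0.84 = [0.3935, 2.5465].
Exponentiate: [e^0.3935, e^2.5465] = [1.48, 12.76].

[1.48, 12.76]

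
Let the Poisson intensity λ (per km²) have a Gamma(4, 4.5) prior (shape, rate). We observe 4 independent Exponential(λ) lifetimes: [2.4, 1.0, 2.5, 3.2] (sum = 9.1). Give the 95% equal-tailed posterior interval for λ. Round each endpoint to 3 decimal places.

[0.254, 1.060]

Posterior: Gamma(4+4, 4.5+9.1) = Gamma(8, 13.6) (shape, rate).
Equal-tailed 95% interval: Gamma(8, 13.6) quantiles at 0.025 and 0.975.
Posterior mean ≈ 0.588, SD ≈ 0.208; a Normal approximation gives roughly [0.181, 0.996].
Exact: lower = 0.254; upper = 1.060.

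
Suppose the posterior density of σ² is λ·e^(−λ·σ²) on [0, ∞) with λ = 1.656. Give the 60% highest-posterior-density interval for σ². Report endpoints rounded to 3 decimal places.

The exponential density is strictly decreasing on [0, ∞), so the HPD interval is anchored at 0: [0, q] with P(σ² ≤ q) = 0.60.
q = −ln(1 − 0.60) / 1.656 = 0.9163 / 1.656 = 0.553.

[0.000, 0.553]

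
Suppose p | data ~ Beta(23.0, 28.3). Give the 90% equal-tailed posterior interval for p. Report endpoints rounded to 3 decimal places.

Posterior: Beta(23.0, 28.3).
Equal-tailed 90% interval: the 0.05 and 0.95 quantiles of Beta(23.0, 28.3).
Posterior mean ≈ 0.448, SD ≈ 0.069; a Normal approximation gives roughly [0.335, 0.561].
Exact: F⁻¹(0.05) = 0.336; F⁻¹(0.95) = 0.563.

[0.336, 0.563]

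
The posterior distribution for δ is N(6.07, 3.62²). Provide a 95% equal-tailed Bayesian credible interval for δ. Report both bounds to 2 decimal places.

[-1.03, 13.17]

The posterior is symmetric, so the 95% equal-tailed interval is δ = 6.07 ± z·3.62 with z = 1.960.
Half-width: 1.960 × 3.62 = 7.10.
6.07 − 7.10 = -1.03; 6.07 + 7.10 = 13.17.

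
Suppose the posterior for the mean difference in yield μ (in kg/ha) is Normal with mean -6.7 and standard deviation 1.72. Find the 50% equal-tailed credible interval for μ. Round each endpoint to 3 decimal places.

The posterior is symmetric, so the 50% equal-tailed interval is μ = -6.7 ± z·1.72 with z = 0.674.
Half-width: 0.674 × 1.72 = 1.160.
-6.7 − 1.160 = -7.860; -6.7 + 1.160 = -5.540.

[-7.860, -5.540]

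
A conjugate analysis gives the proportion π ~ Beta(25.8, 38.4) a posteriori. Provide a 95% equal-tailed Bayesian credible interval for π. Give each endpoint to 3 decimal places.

[0.286, 0.523]

Posterior: Beta(25.8, 38.4).
Equal-tailed 95% interval: the 0.025 and 0.975 quantiles of Beta(25.8, 38.4).
Posterior mean ≈ 0.402, SD ≈ 0.061; a Normal approximation gives roughly [0.283, 0.521].
Exact: F⁻¹(0.025) = 0.286; F⁻¹(0.975) = 0.523.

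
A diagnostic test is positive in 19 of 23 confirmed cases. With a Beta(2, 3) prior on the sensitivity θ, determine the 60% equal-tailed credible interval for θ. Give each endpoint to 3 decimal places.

[0.683, 0.820]

Posterior: Beta(2+19, 3+4) = Beta(21, 7).
Equal-tailed 60% interval: the 0.2 and 0.8 quantiles of Beta(21, 7).
Posterior mean ≈ 0.750, SD ≈ 0.080; a Normal approximation gives roughly [0.682, 0.818].
Exact: F⁻¹(0.2) = 0.683; F⁻¹(0.8) = 0.820.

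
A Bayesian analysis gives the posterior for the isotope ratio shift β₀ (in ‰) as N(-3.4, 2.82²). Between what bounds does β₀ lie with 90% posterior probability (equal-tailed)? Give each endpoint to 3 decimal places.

[-8.038, 1.238]

The posterior is symmetric, so the 90% equal-tailed interval is β₀ = -3.4 ± z·2.82 with z = 1.645.
Half-width: 1.645 × 2.82 = 4.638.
-3.4 − 4.638 = -8.038; -3.4 + 4.638 = 1.238.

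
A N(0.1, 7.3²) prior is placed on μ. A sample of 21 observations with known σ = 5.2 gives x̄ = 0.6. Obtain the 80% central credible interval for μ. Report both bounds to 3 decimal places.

[-0.849, 2.025]

Posterior precision = 1/7.3² + 21/5.2² = 0.0188 + 0.7766 = 0.7954, so posterior SD = 1.1213.
Posterior mean = (0.1/7.3² + 21·0.6/5.2²) / 0.7954 = 0.5882.
Interval: 0.5882 ± 1.282 × 1.1213 → [-0.849, 2.025].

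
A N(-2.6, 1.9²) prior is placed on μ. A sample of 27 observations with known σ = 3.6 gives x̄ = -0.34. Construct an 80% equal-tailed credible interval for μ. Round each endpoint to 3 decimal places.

Posterior precision = 1/1.9² + 27/3.6² = 0.2770 + 2.0833 = 2.3603, so posterior SD = 0.6509.
Posterior mean = (-2.6/1.9² + 27·-0.34/3.6²) / 2.3603 = -0.6052.
Interval: -0.6052 ± 1.282 × 0.6509 → [-1.439, 0.229].

[-1.439, 0.229]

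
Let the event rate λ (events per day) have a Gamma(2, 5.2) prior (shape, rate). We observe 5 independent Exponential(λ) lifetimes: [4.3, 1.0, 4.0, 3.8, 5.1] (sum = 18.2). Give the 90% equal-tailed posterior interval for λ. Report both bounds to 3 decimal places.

[0.140, 0.506]

Posterior: Gamma(2+5, 5.2+18.2) = Gamma(7, 23.4) (shape, rate).
Equal-tailed 90% interval: Gamma(7, 23.4) quantiles at 0.05 and 0.95.
Posterior mean ≈ 0.299, SD ≈ 0.113; a Normal approximation gives roughly [0.113, 0.485].
Exact: lower = 0.140; upper = 0.506.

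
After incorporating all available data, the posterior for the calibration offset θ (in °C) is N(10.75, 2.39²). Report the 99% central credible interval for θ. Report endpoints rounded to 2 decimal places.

The posterior is symmetric, so the 99% equal-tailed interval is θ = 10.75 ± z·2.39 with z = 2.576.
Half-width: 2.576 × 2.39 = 6.16.
10.75 − 6.16 = 4.59; 10.75 + 6.16 = 16.91.

[4.59, 16.91]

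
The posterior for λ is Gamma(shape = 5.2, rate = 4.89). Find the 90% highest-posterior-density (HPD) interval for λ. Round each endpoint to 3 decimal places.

The posterior is unimodal and skewed, so the HPD interval has equal density at both endpoints and is the shortest 90% interval.
Solving f(0.333) = f(1.765) with F(1.765) − F(0.333) = 0.90 gives [0.333, 1.765].
For comparison, the equal-tailed interval is [0.429, 1.928]; the HPD is narrower and shifted toward the mode.

[0.333, 1.765]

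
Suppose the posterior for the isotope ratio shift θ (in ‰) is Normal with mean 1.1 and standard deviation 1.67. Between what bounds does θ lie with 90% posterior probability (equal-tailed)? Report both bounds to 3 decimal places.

[-1.647, 3.847]

The posterior is symmetric, so the 90% equal-tailed interval is θ = 1.1 ± z·1.67 with z = 1.645.
Half-width: 1.645 × 1.67 = 2.747.
1.1 − 2.747 = -1.647; 1.1 + 2.747 = 3.847.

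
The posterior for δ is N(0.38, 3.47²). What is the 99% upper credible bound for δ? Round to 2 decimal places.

Need U with P(δ ≤ U) = 0.99: U = 0.38 + z_{0.01}·3.47.
z = 2.326; U = 0.38 + 2.326 × 3.47 = 8.45.

8.45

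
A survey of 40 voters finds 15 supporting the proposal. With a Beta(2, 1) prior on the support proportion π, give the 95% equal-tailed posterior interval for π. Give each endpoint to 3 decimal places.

[0.256, 0.544]

Posterior: Beta(2+15, 1+25) = Beta(17, 26).
Equal-tailed 95% interval: the 0.025 and 0.975 quantiles of Beta(17, 26).
Posterior mean ≈ 0.395, SD ≈ 0.074; a Normal approximation gives roughly [0.251, 0.540].
Exact: F⁻¹(0.025) = 0.256; F⁻¹(0.975) = 0.544.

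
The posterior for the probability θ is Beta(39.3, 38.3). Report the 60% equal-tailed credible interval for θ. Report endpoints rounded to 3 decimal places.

Posterior: Beta(39.3, 38.3).
Equal-tailed 60% interval: the 0.2 and 0.8 quantiles of Beta(39.3, 38.3).
Posterior mean ≈ 0.506, SD ≈ 0.056; a Normal approximation gives roughly [0.459, 0.554].
Exact: F⁻¹(0.2) = 0.459; F⁻¹(0.8) = 0.554.

[0.459, 0.554]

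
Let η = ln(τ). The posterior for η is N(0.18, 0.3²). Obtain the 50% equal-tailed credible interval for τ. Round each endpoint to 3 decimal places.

[0.978, 1.466]

On the log scale the 50% interval is 0.18 ± 0.674 × 0.3 = [-0.0223, 0.3823].
Exponentiate: [e^-0.0223, e^0.3823] = [0.978, 1.466].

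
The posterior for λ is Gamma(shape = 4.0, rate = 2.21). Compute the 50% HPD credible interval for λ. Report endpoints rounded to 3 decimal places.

[0.884, 1.976]

The posterior is unimodal and skewed, so the HPD interval has equal density at both endpoints and is the shortest 50% interval.
Solving f(0.884) = f(1.976) with F(1.976) − F(0.884) = 0.50 gives [0.884, 1.976].
For comparison, the equal-tailed interval is [1.147, 2.312]; the HPD is narrower and shifted toward the mode.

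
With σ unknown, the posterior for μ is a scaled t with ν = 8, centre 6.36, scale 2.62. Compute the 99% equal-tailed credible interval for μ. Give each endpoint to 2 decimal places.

[-2.43, 15.15]

The t_8 distribution is symmetric; the 99% interval is 6.36 ± t·2.62 with t_{0.995,8} = 3.355.
Half-width: 3.355 × 2.62 = 8.79.
6.36 − 8.79 = -2.43; 6.36 + 8.79 = 15.15.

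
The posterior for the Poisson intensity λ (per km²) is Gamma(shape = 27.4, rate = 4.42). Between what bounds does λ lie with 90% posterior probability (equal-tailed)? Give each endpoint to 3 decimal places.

Posterior: Gamma(shape 27.4, rate 4.42).
Equal-tailed 90% interval: Gamma(27.4, 4.42) quantiles at 0.05 and 0.95.
Posterior mean ≈ 6.199, SD ≈ 1.184; a Normal approximation gives roughly [4.251, 8.147].
Exact: lower = 4.388; upper = 8.267.

[4.388, 8.267]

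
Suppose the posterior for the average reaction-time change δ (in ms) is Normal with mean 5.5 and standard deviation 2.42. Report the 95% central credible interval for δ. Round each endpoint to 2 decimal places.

[0.76, 10.24]

The posterior is symmetric, so the 95% equal-tailed interval is δ = 5.5 ± z·2.42 with z = 1.960.
Half-width: 1.960 × 2.42 = 4.74.
5.5 − 4.74 = 0.76; 5.5 + 4.74 = 10.24.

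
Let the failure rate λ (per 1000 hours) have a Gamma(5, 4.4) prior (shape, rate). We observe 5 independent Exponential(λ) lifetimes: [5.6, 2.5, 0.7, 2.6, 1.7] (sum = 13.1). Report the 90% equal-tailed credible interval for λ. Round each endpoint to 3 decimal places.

[0.310, 0.897]

Posterior: Gamma(5+5, 4.4+13.1) = Gamma(10, 17.5) (shape, rate).
Equal-tailed 90% interval: Gamma(10, 17.5) quantiles at 0.05 and 0.95.
Posterior mean ≈ 0.571, SD ≈ 0.181; a Normal approximation gives roughly [0.274, 0.869].
Exact: lower = 0.310; upper = 0.897.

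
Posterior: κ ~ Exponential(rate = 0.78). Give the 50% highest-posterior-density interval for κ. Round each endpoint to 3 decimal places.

[0.000, 0.889]

The exponential density is strictly decreasing on [0, ∞), so the HPD interval is anchored at 0: [0, q] with P(κ ≤ q) = 0.50.
q = −ln(1 − 0.50) / 0.78 = 0.6931 / 0.78 = 0.889.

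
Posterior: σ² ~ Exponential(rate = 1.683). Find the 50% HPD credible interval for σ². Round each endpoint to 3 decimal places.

The exponential density is strictly decreasing on [0, ∞), so the HPD interval is anchored at 0: [0, q] with P(σ² ≤ q) = 0.50.
q = −ln(1 − 0.50) / 1.683 = 0.6931 / 1.683 = 0.412.

[0.000, 0.412]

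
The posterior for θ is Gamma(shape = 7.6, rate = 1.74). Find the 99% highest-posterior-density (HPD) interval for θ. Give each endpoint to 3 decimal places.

[1.120, 9.042]

The posterior is unimodal and skewed, so the HPD interval has equal density at both endpoints and is the shortest 99% interval.
Solving f(1.120) = f(9.042) with F(9.042) − F(1.120) = 0.99 gives [1.120, 9.042].
For comparison, the equal-tailed interval is [1.353, 9.510]; the HPD is narrower and shifted toward the mode.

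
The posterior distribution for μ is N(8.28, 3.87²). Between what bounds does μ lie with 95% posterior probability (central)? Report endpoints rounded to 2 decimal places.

[0.69, 15.87]

The posterior is symmetric, so the 95% equal-tailed interval is μ = 8.28 ± z·3.87 with z = 1.960.
Half-width: 1.960 × 3.87 = 7.59.
8.28 − 7.59 = 0.69; 8.28 + 7.59 = 15.87.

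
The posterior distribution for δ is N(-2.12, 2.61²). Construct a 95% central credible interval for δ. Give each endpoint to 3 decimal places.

The posterior is symmetric, so the 95% equal-tailed interval is δ = -2.12 ± z·2.61 with z = 1.960.
Half-width: 1.960 × 2.61 = 5.116.
-2.12 − 5.116 = -7.236; -2.12 + 5.116 = 2.996.

[-7.236, 2.996]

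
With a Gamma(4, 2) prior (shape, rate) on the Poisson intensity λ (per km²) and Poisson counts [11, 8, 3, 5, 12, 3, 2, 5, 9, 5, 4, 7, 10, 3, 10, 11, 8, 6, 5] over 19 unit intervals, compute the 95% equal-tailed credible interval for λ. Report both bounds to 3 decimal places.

Posterior: Gamma(4+127, 2+19) = Gamma(131, 21) (shape, rate).
Equal-tailed 95% interval: Gamma(131, 21) quantiles at 0.025 and 0.975.
Posterior mean ≈ 6.238, SD ≈ 0.545; a Normal approximation gives roughly [5.170, 7.306].
Exact: lower = 5.216; upper = 7.351.

[5.216, 7.351]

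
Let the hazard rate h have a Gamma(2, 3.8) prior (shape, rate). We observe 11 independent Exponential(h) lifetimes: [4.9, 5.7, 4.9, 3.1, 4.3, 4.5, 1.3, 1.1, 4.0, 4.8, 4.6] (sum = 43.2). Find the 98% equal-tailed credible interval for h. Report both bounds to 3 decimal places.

[0.130, 0.486]

Posterior: Gamma(2+11, 3.8+43.2) = Gamma(13, 47.0) (shape, rate).
Equal-tailed 98% interval: Gamma(13, 47.0) quantiles at 0.01 and 0.99.
Posterior mean ≈ 0.277, SD ≈ 0.077; a Normal approximation gives roughly [0.098, 0.455].
Exact: lower = 0.130; upper = 0.486.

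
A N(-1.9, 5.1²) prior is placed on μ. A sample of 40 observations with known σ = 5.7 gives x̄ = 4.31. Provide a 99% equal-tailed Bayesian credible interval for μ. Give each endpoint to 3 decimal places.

[1.836, 6.408]

Posterior precision = 1/5.1² + 40/5.7² = 0.0384 + 1.2311 = 1.2696, so posterior SD = 0.8875.
Posterior mean = (-1.9/5.1² + 40·4.31/5.7²) / 1.2696 = 4.1219.
Interval: 4.1219 ± 2.576 × 0.8875 → [1.836, 6.408].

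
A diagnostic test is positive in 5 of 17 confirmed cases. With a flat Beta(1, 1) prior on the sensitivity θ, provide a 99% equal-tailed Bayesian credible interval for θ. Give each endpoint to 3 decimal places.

[0.095, 0.605]

Posterior: Beta(1+5, 1+12) = Beta(6, 13).
Equal-tailed 99% interval: the 0.005 and 0.995 quantiles of Beta(6, 13).
Posterior mean ≈ 0.316, SD ≈ 0.104; a Normal approximation gives roughly [0.048, 0.584].
Exact: F⁻¹(0.005) = 0.095; F⁻¹(0.995) = 0.605.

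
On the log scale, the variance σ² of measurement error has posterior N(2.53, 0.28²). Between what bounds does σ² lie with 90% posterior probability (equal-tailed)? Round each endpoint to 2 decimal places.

[7.92, 19.90]

On the log scale the 90% interval is 2.53 ± 1.645 × 0.28 = [2.0694, 2.9906].
Exponentiate: [e^2.0694, e^2.9906] = [7.92, 19.90].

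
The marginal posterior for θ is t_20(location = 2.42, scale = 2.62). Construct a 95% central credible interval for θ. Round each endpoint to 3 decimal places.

The t_20 distribution is symmetric; the 95% interval is 2.42 ± t·2.62 with t_{0.975,20} = 2.086.
Half-width: 2.086 × 2.62 = 5.465.
2.42 − 5.465 = -3.045; 2.42 + 5.465 = 7.885.

[-3.045, 7.885]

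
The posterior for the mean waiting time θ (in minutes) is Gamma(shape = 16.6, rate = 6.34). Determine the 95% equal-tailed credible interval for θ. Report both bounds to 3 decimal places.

Posterior: Gamma(shape 16.6, rate 6.34).
Equal-tailed 95% interval: Gamma(16.6, 6.34) quantiles at 0.025 and 0.975.
Posterior mean ≈ 2.618, SD ≈ 0.643; a Normal approximation gives roughly [1.359, 3.878].
Exact: lower = 1.514; upper = 4.020.

[1.514, 4.020]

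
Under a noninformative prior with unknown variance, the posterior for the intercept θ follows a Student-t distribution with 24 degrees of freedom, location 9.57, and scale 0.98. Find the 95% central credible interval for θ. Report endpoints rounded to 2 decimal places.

[7.55, 11.59]

The t_24 distribution is symmetric; the 95% interval is 9.57 ± t·0.98 with t_{0.975,24} = 2.064.
Half-width: 2.064 × 0.98 = 2.02.
9.57 − 2.02 = 7.55; 9.57 + 2.02 = 11.59.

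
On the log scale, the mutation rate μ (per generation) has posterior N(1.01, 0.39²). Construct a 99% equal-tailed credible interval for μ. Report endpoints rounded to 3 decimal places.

[1.005, 7.498]

On the log scale the 99% interval is 1.01 ± 2.576 × 0.39 = [0.0054, 2.0146].
Exponentiate: [e^0.0054, e^2.0146] = [1.005, 7.498].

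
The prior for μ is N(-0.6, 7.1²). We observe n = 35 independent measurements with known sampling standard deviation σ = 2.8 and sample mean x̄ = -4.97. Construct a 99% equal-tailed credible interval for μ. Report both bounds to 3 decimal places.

Posterior precision = 1/7.1² + 35/2.8² = 0.0198 + 4.4643 = 4.4841, so posterior SD = 0.4722.
Posterior mean = (-0.6/7.1² + 35·-4.97/2.8²) / 4.4841 = -4.9507.
Interval: -4.9507 ± 2.576 × 0.4722 → [-6.167, -3.734].

[-6.167, -3.734]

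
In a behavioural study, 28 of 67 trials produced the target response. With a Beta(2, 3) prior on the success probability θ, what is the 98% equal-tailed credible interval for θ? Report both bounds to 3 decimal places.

[0.287, 0.553]

Posterior: Beta(2+28, 3+39) = Beta(30, 42).
Equal-tailed 98% interval: the 0.01 and 0.99 quantiles of Beta(30, 42).
Posterior mean ≈ 0.417, SD ≈ 0.058; a Normal approximation gives roughly [0.282, 0.551].
Exact: F⁻¹(0.01) = 0.287; F⁻¹(0.99) = 0.553.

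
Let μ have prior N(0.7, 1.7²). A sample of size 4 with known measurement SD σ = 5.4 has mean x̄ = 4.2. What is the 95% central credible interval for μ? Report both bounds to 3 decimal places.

[-1.126, 4.513]

Posterior precision = 1/1.7² + 4/5.4² = 0.3460 + 0.1372 = 0.4832, so posterior SD = 1.4386.
Posterior mean = (0.7/1.7² + 4·4.2/5.4²) / 0.4832 = 1.6936.
Interval: 1.6936 ± 1.960 × 1.4386 → [-1.126, 4.513].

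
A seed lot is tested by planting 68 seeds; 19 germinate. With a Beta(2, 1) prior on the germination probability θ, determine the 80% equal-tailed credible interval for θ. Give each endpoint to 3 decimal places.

[0.228, 0.366]

Posterior: Beta(2+19, 1+49) = Beta(21, 50).
Equal-tailed 80% interval: the 0.1 and 0.9 quantiles of Beta(21, 50).
Posterior mean ≈ 0.296, SD ≈ 0.054; a Normal approximation gives roughly [0.227, 0.365].
Exact: F⁻¹(0.1) = 0.228; F⁻¹(0.9) = 0.366.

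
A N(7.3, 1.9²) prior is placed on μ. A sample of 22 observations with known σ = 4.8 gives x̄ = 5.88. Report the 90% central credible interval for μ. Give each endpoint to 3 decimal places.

Posterior precision = 1/1.9² + 22/4.8² = 0.2770 + 0.9549 = 1.2319, so posterior SD = 0.9010.
Posterior mean = (7.3/1.9² + 22·5.88/4.8²) / 1.2319 = 6.1993.
Interval: 6.1993 ± 1.645 × 0.9010 → [4.717, 7.681].

[4.717, 7.681]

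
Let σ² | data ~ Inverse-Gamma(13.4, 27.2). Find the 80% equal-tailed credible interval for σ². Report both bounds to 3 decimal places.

Inverse-Gamma(13.4, 27.2) quantiles: F⁻¹(0.1) and F⁻¹(0.9).
Equivalently, 1/σ² ~ Gamma(13.4, rate = 27.2); invert its 0.9 and 0.1 quantiles.
Posterior mean ≈ 2.194, SD ≈ 0.650; a Normal approximation gives roughly [1.361, 3.026].
Exact: lower = 1.490; upper = 3.031.

[1.490, 3.031]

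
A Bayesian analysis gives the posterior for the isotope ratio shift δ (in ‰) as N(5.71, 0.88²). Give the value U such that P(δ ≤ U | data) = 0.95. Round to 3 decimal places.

Need U with P(δ ≤ U) = 0.95: U = 5.71 + z_{0.05}·0.88.
z = 1.645; U = 5.71 + 1.645 × 0.88 = 7.157.

7.157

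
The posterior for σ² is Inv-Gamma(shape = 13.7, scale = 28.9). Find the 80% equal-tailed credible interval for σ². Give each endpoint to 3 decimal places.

[1.553, 3.134]

Inverse-Gamma(13.7, 28.9) quantiles: F⁻¹(0.1) and F⁻¹(0.9).
Equivalently, 1/σ² ~ Gamma(13.7, rate = 28.9); invert its 0.9 and 0.1 quantiles.
Posterior mean ≈ 2.276, SD ≈ 0.665; a Normal approximation gives roughly [1.423, 3.128].
Exact: lower = 1.553; upper = 3.134.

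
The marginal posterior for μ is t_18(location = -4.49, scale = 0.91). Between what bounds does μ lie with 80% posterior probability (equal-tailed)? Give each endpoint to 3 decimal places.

[-5.701, -3.279]

The t_18 distribution is symmetric; the 80% interval is -4.49 ± t·0.91 with t_{0.9,18} = 1.330.
Half-width: 1.330 × 0.91 = 1.211.
-4.49 − 1.211 = -5.701; -4.49 + 1.211 = -3.279.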